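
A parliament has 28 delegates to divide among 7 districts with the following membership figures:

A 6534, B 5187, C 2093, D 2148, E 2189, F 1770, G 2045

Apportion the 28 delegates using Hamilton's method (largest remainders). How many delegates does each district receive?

The standard divisor is 21966/28 ≈ 784.5.
Standard quotas: A 8.3289, B 6.6119, C 2.6679, D 2.7380, E 2.7903, F 2.2562, G 2.6068.
Lower quotas: A 8, B 6, C 2, D 2, E 2, F 2, G 2 (sum 24, leaving 4 seats).
Remainders in descending order: E 0.7903, D 0.7380, C 0.6679, B 0.6119, G 0.6068, A 0.3289, F 0.2562.
The surplus seats go to E, D, C, B.

A 8, B 7, C 3, D 3, E 3, F 2, G 2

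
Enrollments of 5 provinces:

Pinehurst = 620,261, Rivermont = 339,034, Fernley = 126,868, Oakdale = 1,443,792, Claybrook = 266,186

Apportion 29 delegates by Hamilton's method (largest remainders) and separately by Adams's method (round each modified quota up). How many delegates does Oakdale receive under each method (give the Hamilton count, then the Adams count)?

Hamilton: Pinehurst 6, Rivermont 4, Fernley 1, Oakdale 15, Claybrook 3.
Adams: Pinehurst 6, Rivermont 4, Fernley 2, Oakdale 14, Claybrook 3.
Oakdale gets 15 under Hamilton and 14 under Adams.

15 and 14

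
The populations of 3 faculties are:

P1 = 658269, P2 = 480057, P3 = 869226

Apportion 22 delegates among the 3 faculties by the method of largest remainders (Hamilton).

P1: 7, P2: 5, P3: 10

Standard divisor: 2007552 ÷ 22 ≈ 91252.364.
Standard quotas: P1 7.2137, P2 5.2608, P3 9.5255.
Lower quotas: P1 7, P2 5, P3 9 (sum 21, leaving 1 seat).
Remainders in descending order: P3 0.5255, P2 0.2608, P1 0.2137.
The surplus seat goes to P3.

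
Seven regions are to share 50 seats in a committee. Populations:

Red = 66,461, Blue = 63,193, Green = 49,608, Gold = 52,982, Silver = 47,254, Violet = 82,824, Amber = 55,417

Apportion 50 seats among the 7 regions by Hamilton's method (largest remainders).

The standard divisor is 417739/50 ≈ 8354.78.
Standard quotas: Red 7.9548, Blue 7.5637, Green 5.9377, Gold 6.3415, Silver 5.6559, Violet 9.9134, Amber 6.6330.
Lower quotas: Red 7, Blue 7, Green 5, Gold 6, Silver 5, Violet 9, Amber 6 (sum 45, leaving 5 seats).
Remainders in descending order: Red 0.9548, Green 0.9377, Violet 0.9134, Silver 0.6559, Amber 0.6330, Blue 0.5637, Gold 0.3415.
Largest remainders: Red, Green, Violet, Silver, Amber receive the extra seats.

Red: 8, Blue: 7, Green: 6, Gold: 6, Silver: 6, Violet: 10, Amber: 7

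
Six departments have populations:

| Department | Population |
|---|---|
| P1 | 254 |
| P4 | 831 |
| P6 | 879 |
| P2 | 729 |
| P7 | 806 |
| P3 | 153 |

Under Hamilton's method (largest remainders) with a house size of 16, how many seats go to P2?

3

Total 3652; standard divisor 3652/16 ≈ 228.25.
Standard quotas: P1 1.113, P4 3.641, P6 3.851, P2 3.194, P7 3.531, P3 0.670.
Lower quotas: P1 1, P4 3, P6 3, P2 3, P7 3, P3 0 (sum 13, leaving 3 seats).
Remainders in descending order: P6 0.851, P3 0.670, P4 0.641, P7 0.531, P2 0.194, P1 0.113.
The surplus seats go to P6, P3, P4.
P2 receives 3.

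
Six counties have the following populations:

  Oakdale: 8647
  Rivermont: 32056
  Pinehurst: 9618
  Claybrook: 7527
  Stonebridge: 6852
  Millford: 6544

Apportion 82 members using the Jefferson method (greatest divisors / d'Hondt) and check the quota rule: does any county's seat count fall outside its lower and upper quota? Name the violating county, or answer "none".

Standard quotas: Oakdale 9.952, Rivermont 36.896, Pinehurst 11.070, Claybrook 8.663, Stonebridge 7.886, Millford 7.532.
Jefferson allocation: Oakdale 10, Rivermont 38, Pinehurst 11, Claybrook 8, Stonebridge 8, Millford 7.
Rivermont has quota 36.896 (lower 36, upper 37) but receives 38 — outside the quota interval.

Rivermont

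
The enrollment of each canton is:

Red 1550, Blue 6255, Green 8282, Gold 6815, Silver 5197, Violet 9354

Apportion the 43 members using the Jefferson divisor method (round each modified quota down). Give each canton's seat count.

Standard divisor 37453/43 ≈ 871; standard quotas: Red 1.780, Blue 7.181, Green 9.509, Gold 7.824, Silver 5.967, Violet 10.739.
Rounding down gives 1, 7, 9, 7, 5, 10 = 39 seats, so the divisor must be adjusted.
With modified divisor 800: modified quotas Red 1.938, Blue 7.819, Green 10.352, Gold 8.519, Silver 6.496, Violet 11.693.
Rounding down: Red 1, Blue 7, Green 10, Gold 8, Silver 6, Violet 11 (total 43).

Red 1, Blue 7, Green 10, Gold 8, Silver 6, Violet 11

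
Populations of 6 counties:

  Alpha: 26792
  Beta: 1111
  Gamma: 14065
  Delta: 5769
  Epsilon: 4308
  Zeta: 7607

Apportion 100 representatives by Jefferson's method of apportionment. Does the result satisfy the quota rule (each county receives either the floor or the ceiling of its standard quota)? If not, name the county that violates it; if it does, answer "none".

Standard quotas: Alpha 44.914, Beta 1.862, Gamma 23.578, Delta 9.671, Epsilon 7.222, Zeta 12.752.
Jefferson allocation: Alpha 46, Beta 1, Gamma 24, Delta 9, Epsilon 7, Zeta 13.
Alpha has quota 44.914 (lower 44, upper 45) but receives 46 — outside the quota interval.

Alpha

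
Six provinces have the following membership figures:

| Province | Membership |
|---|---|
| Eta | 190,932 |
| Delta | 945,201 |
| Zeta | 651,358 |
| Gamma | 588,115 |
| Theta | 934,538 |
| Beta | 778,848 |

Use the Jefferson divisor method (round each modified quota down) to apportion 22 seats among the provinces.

Standard divisor 4088992/22 ≈ 185863.273; standard quotas: Eta 1.027, Delta 5.085, Zeta 3.505, Gamma 3.164, Theta 5.028, Beta 4.190.
Rounding down gives 1, 5, 3, 3, 5, 4 = 21 seats, so the divisor must be adjusted.
With modified divisor 160200: modified quotas Eta 1.192, Delta 5.900, Zeta 4.066, Gamma 3.671, Theta 5.834, Beta 4.862.
Rounding down: Eta 1, Delta 5, Zeta 4, Gamma 3, Theta 5, Beta 4 (total 22).

Eta 1; Delta 5; Zeta 4; Gamma 3; Theta 5; Beta 4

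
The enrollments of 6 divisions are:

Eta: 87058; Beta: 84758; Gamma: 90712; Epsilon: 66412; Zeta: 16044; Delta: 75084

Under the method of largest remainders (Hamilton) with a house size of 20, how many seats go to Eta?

4

The standard divisor is 420068/20 ≈ 21003.4.
Standard quotas: Eta 4.1449, Beta 4.0354, Gamma 4.3189, Epsilon 3.1620, Zeta 0.7639, Delta 3.5748.
Lower quotas: Eta 4, Beta 4, Gamma 4, Epsilon 3, Zeta 0, Delta 3 (sum 18, leaving 2 seats).
Remainders in descending order: Zeta 0.7639, Delta 0.5748, Gamma 0.3189, Epsilon 0.1620, Eta 0.1449, Beta 0.0354.
The surplus seats go to Zeta, Delta.
Eta receives 4.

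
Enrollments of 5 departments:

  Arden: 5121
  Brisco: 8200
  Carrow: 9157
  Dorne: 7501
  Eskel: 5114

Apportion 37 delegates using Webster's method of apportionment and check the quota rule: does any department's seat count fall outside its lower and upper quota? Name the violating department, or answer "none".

Standard quotas: Arden 5.399, Brisco 8.646, Carrow 9.655, Dorne 7.909, Eskel 5.392.
Webster allocation: Arden 5, Brisco 9, Carrow 10, Dorne 8, Eskel 5.
Every allocation lies between the lower and upper quota.

none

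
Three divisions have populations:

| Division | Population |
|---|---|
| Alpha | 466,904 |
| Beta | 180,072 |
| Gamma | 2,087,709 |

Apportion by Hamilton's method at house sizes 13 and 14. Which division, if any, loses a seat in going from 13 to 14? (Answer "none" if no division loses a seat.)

none

At 13 seats: Alpha 2, Beta 1, Gamma 10.
At 14 seats: Alpha 2, Beta 1, Gamma 11.
No division's allocation decreased.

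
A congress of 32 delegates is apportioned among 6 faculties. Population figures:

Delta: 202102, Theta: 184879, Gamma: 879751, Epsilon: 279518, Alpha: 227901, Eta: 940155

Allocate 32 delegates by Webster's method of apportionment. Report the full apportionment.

Delta 2, Theta 2, Gamma 11, Epsilon 3, Alpha 3, Eta 11

Standard divisor 2714306/32 ≈ 84822.062; standard quotas: Delta 2.383, Theta 2.180, Gamma 10.372, Epsilon 3.295, Alpha 2.687, Eta 11.084.
Rounding to the nearest integer gives 2, 2, 10, 3, 3, 11 = 31 seats, so the divisor must be adjusted.
With modified divisor 82800: modified quotas Delta 2.441, Theta 2.233, Gamma 10.625, Epsilon 3.376, Alpha 2.752, Eta 11.355.
Rounding to the nearest integer: Delta 2, Theta 2, Gamma 11, Epsilon 3, Alpha 3, Eta 11 (total 32).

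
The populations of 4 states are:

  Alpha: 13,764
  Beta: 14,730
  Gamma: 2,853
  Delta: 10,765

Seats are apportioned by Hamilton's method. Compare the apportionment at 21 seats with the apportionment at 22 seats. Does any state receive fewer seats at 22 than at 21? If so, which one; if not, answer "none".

At 21 seats: Alpha 7, Beta 7, Gamma 2, Delta 5.
At 22 seats: Alpha 7, Beta 8, Gamma 1, Delta 6.
Gamma drops from 2 to 1.

Gamma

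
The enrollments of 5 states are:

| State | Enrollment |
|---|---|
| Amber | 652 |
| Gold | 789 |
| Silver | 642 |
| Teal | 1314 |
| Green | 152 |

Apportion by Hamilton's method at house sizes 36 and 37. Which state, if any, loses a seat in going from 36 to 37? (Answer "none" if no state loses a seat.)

Green

At 36 seats: Amber 7, Gold 8, Silver 6, Teal 13, Green 2.
At 37 seats: Amber 7, Gold 8, Silver 7, Teal 14, Green 1.
Green drops from 2 to 1.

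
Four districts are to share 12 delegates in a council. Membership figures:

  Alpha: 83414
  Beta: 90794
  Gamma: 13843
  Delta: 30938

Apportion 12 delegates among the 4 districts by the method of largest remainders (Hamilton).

The standard divisor is 218989/12 ≈ 18249.083.
Standard quotas: Alpha 4.5709, Beta 4.9753, Gamma 0.7586, Delta 1.6953.
Lower quotas: Alpha 4, Beta 4, Gamma 0, Delta 1 (sum 9, leaving 3 seats).
Remainders in descending order: Beta 0.9753, Gamma 0.7586, Delta 0.6953, Alpha 0.5709.
Largest remainders: Beta, Gamma, Delta receive the extra seats.

Alpha 4, Beta 5, Gamma 1, Delta 2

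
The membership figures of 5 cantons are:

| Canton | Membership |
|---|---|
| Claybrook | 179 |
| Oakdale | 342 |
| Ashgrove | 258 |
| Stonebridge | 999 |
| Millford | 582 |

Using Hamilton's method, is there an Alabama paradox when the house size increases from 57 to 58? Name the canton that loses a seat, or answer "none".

At 57 seats: Claybrook 5, Oakdale 8, Ashgrove 6, Stonebridge 24, Millford 14.
At 58 seats: Claybrook 4, Oakdale 9, Ashgrove 6, Stonebridge 25, Millford 14.
Claybrook drops from 5 to 4.

Claybrook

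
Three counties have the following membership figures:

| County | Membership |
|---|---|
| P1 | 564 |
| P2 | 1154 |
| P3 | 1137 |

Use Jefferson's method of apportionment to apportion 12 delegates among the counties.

P1=2; P2=5; P3=5

Standard divisor 2855/12 ≈ 237.917; standard quotas: P1 2.371, P2 4.850, P3 4.779.
Rounding down gives 2, 4, 4 = 10 seats, so the divisor must be adjusted.
With modified divisor 200: modified quotas P1 2.820, P2 5.770, P3 5.685.
Rounding down: P1 2, P2 5, P3 5 (total 12).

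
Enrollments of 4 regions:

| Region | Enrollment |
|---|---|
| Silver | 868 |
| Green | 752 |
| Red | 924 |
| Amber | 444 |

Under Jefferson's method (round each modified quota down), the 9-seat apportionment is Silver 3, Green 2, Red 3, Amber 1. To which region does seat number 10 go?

Green

Priority for the next seat is population ÷ (current seats + 1).
Priorities: Silver 217.000, Green 250.667, Red 231.000, Amber 222.000.
Highest priority: Green.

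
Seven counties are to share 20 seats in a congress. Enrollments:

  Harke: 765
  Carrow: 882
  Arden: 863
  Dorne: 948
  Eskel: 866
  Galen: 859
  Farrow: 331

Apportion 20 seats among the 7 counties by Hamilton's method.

Standard divisor: 5514 ÷ 20 ≈ 275.7.
Standard quotas: Harke 2.775, Carrow 3.199, Arden 3.130, Dorne 3.439, Eskel 3.141, Galen 3.116, Farrow 1.201.
Lower quotas: Harke 2, Carrow 3, Arden 3, Dorne 3, Eskel 3, Galen 3, Farrow 1 (sum 18, leaving 2 seats).
Remainders in descending order: Harke 0.775, Dorne 0.439, Farrow 0.201, Carrow 0.199, Eskel 0.141, Arden 0.130, Galen 0.116.
Largest remainders: Harke, Dorne receive the extra seats.

Harke 3, Carrow 3, Arden 3, Dorne 4, Eskel 3, Galen 3, Farrow 1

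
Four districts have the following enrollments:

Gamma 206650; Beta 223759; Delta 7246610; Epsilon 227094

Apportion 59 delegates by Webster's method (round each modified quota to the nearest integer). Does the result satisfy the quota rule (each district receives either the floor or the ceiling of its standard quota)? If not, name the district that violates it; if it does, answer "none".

Standard quotas: Gamma 1.543, Beta 1.670, Delta 54.092, Epsilon 1.695.
Webster allocation: Gamma 2, Beta 2, Delta 53, Epsilon 2.
Delta has quota 54.092 (lower 54, upper 55) but receives 53 — outside the quota interval.

Delta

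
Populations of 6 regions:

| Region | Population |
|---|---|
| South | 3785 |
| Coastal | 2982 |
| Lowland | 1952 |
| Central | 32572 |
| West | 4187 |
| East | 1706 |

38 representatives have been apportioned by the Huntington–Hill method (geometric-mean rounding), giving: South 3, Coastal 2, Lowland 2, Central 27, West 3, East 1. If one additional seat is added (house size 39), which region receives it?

Priority for the next seat is population ÷ (√(s·(s+1))).
Priorities: South 1092.635, Coastal 1217.396, Lowland 796.901, Central 1184.632, West 1208.683, East 1206.324.
Highest priority: Coastal.

Coastal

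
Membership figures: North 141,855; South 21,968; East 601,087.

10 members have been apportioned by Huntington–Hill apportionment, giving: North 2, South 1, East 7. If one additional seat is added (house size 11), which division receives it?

Priority for the next seat is population ÷ (√(s·(s+1))).
Priorities: North 57912.061, South 15533.722, East 80323.629.
Highest priority: East.

East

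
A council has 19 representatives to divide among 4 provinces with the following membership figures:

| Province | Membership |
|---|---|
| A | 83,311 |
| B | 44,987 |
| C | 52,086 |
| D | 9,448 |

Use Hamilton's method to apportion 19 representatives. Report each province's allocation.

A: 8, B: 5, C: 5, D: 1

The standard divisor is 189832/19 ≈ 9991.158.
Standard quotas: A 8.3385, B 4.5027, C 5.2132, D 0.9456.
Lower quotas: A 8, B 4, C 5, D 0 (sum 17, leaving 2 seats).
Remainders in descending order: D 0.9456, B 0.5027, A 0.3385, C 0.2132.
Largest remainders: D, B receive the extra seats.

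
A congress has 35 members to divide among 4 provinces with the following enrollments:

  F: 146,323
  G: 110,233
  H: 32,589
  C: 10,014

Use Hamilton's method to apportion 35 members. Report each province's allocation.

Total 299159; standard divisor 299159/35 ≈ 8547.4.
Standard quotas: F 17.1190, G 12.8967, H 3.8127, C 1.1716.
Lower quotas: F 17, G 12, H 3, C 1 (sum 33, leaving 2 seats).
Remainders in descending order: G 0.8967, H 0.8127, C 0.1716, F 0.1190.
The surplus seats go to G, H.

F 17; G 13; H 4; C 1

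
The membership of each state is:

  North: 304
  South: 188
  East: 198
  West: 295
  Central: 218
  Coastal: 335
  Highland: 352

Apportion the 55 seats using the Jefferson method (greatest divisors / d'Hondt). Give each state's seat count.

Standard divisor 1890/55 ≈ 34.364; standard quotas: North 8.847, South 5.471, East 5.762, West 8.585, Central 6.344, Coastal 9.749, Highland 10.243.
Rounding down gives 8, 5, 5, 8, 6, 9, 10 = 51 seats, so the divisor must be adjusted.
With modified divisor 32.4: modified quotas North 9.383, South 5.802, East 6.111, West 9.105, Central 6.728, Coastal 10.340, Highland 10.864.
Rounding down: North 9, South 5, East 6, West 9, Central 6, Coastal 10, Highland 10 (total 55).

North 9; South 5; East 6; West 9; Central 6; Coastal 10; Highland 10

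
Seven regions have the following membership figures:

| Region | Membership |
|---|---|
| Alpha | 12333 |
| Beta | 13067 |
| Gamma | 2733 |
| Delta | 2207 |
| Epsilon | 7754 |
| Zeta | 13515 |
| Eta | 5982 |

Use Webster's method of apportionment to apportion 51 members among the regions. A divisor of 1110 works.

With modified divisor 1110: modified quotas Alpha 11.111, Beta 11.772, Gamma 2.462, Delta 1.988, Epsilon 6.986, Zeta 12.176, Eta 5.389.
Rounding to the nearest integer: Alpha 11, Beta 12, Gamma 2, Delta 2, Epsilon 7, Zeta 12, Eta 5 (total 51).

Alpha 11, Beta 12, Gamma 2, Delta 2, Epsilon 7, Zeta 12, Eta 5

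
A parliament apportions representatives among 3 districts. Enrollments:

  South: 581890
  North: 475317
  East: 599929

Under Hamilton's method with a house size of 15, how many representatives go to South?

Standard divisor: 1657136 ÷ 15 ≈ 110475.733.
Standard quotas: South 5.2671, North 4.3025, East 5.4304.
Lower quotas: South 5, North 4, East 5 (sum 14, leaving 1 seat).
Remainders in descending order: East 0.4304, North 0.3025, South 0.2671.
Largest remainder: East receives the extra seat.
South receives 5.

5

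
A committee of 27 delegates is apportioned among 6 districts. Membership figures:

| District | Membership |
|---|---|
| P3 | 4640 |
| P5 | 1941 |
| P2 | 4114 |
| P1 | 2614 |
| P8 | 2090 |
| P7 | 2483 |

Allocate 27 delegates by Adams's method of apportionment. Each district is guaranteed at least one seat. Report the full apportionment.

P3 7; P5 3; P2 6; P1 4; P8 3; P7 4

Standard divisor 17882/27 ≈ 662.296; standard quotas: P3 7.006, P5 2.931, P2 6.212, P1 3.947, P8 3.156, P7 3.749.
Rounding up gives 8, 3, 7, 4, 4, 4 = 30 seats, so the divisor must be adjusted.
With modified divisor 740: modified quotas P3 6.270, P5 2.623, P2 5.559, P1 3.532, P8 2.824, P7 3.355.
Rounding up: P3 7, P5 3, P2 6, P1 4, P8 3, P7 4 (total 27).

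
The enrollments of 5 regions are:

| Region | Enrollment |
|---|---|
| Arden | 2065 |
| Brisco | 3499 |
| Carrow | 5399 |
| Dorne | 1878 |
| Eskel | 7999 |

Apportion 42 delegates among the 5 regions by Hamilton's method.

Total 20840; standard divisor 20840/42 ≈ 496.19.
Standard quotas: Arden 4.1617, Brisco 7.0517, Carrow 10.8809, Dorne 3.7848, Eskel 16.1208.
Lower quotas: Arden 4, Brisco 7, Carrow 10, Dorne 3, Eskel 16 (sum 40, leaving 2 seats).
Remainders in descending order: Carrow 0.8809, Dorne 0.7848, Arden 0.1617, Eskel 0.1208, Brisco 0.0517.
Largest remainders: Carrow, Dorne receive the extra seats.

Arden 4; Brisco 7; Carrow 11; Dorne 4; Eskel 16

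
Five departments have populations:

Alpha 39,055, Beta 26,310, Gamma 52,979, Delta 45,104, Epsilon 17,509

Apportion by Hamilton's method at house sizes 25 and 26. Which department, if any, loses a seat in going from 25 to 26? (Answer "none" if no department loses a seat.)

At 25 seats: Alpha 5, Beta 4, Gamma 7, Delta 6, Epsilon 3.
At 26 seats: Alpha 6, Beta 4, Gamma 8, Delta 6, Epsilon 2.
Epsilon drops from 3 to 2.

Epsilon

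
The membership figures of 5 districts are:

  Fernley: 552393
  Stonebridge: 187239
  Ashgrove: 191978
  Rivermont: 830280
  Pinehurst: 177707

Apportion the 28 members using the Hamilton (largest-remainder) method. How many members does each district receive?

Fernley 8, Stonebridge 3, Ashgrove 3, Rivermont 12, Pinehurst 2

Total 1939597; standard divisor 1939597/28 ≈ 69271.321.
Standard quotas: Fernley 7.9743, Stonebridge 2.7030, Ashgrove 2.7714, Rivermont 11.9859, Pinehurst 2.5654.
Lower quotas: Fernley 7, Stonebridge 2, Ashgrove 2, Rivermont 11, Pinehurst 2 (sum 24, leaving 4 seats).
Remainders in descending order: Rivermont 0.9859, Fernley 0.9743, Ashgrove 0.7714, Stonebridge 0.7030, Pinehurst 0.5654.
The surplus seats go to Rivermont, Fernley, Ashgrove, Stonebridge.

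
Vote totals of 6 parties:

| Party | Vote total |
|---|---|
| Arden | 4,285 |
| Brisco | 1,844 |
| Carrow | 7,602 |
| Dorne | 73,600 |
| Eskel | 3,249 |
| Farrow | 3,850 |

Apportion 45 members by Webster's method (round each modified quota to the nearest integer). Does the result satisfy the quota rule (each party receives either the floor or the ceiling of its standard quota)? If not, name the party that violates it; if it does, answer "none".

Dorne

Standard quotas: Arden 2.042, Brisco 0.879, Carrow 3.623, Dorne 35.074, Eskel 1.548, Farrow 1.835.
Webster allocation: Arden 2, Brisco 1, Carrow 4, Dorne 34, Eskel 2, Farrow 2.
Dorne has quota 35.074 (lower 35, upper 36) but receives 34 — outside the quota interval.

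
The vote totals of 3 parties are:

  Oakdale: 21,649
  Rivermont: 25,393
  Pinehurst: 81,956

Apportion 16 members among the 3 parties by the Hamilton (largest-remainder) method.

Standard divisor: 128998 ÷ 16 ≈ 8062.375.
Standard quotas: Oakdale 2.6852, Rivermont 3.1496, Pinehurst 10.1652.
Lower quotas: Oakdale 2, Rivermont 3, Pinehurst 10 (sum 15, leaving 1 seat).
Remainders in descending order: Oakdale 0.6852, Pinehurst 0.1652, Rivermont 0.1496.
Largest remainder: Oakdale receives the extra seat.

Oakdale 3, Rivermont 3, Pinehurst 10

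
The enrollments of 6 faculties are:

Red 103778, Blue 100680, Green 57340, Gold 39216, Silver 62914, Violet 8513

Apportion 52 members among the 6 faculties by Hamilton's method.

Standard divisor: 372441 ÷ 52 ≈ 7162.327.
Standard quotas: Red 14.4894, Blue 14.0569, Green 8.0058, Gold 5.4753, Silver 8.7840, Violet 1.1886.
Lower quotas: Red 14, Blue 14, Green 8, Gold 5, Silver 8, Violet 1 (sum 50, leaving 2 seats).
Remainders in descending order: Silver 0.7840, Red 0.4894, Gold 0.4753, Violet 0.1886, Blue 0.0569, Green 0.0058.
The surplus seats go to Silver, Red.

Red=15; Blue=14; Green=8; Gold=5; Silver=9; Violet=1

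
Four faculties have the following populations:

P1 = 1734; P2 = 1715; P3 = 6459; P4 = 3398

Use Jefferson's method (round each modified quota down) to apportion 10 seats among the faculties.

Standard divisor 13306/10 ≈ 1330.6; standard quotas: P1 1.303, P2 1.289, P3 4.854, P4 2.554.
Rounding down gives 1, 1, 4, 2 = 8 seats, so the divisor must be adjusted.
With modified divisor 1100: modified quotas P1 1.576, P2 1.559, P3 5.872, P4 3.089.
Rounding down: P1 1, P2 1, P3 5, P4 3 (total 10).

P1=1, P2=1, P3=5, P4=3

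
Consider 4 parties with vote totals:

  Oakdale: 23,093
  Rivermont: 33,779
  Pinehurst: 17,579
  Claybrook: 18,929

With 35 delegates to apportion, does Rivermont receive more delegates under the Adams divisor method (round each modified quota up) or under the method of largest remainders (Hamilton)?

Hamilton

Adams: Oakdale 9, Rivermont 12, Pinehurst 7, Claybrook 7.
Hamilton: Oakdale 9, Rivermont 13, Pinehurst 6, Claybrook 7.
Rivermont gets 12 under Adams and 13 under Hamilton.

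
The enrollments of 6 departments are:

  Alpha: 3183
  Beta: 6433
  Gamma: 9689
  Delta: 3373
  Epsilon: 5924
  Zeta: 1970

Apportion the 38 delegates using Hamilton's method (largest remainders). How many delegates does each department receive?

Standard divisor: 30572 ÷ 38 ≈ 804.526.
Standard quotas: Alpha 3.9564, Beta 7.9960, Gamma 12.0431, Delta 4.1925, Epsilon 7.3633, Zeta 2.4486.
Lower quotas: Alpha 3, Beta 7, Gamma 12, Delta 4, Epsilon 7, Zeta 2 (sum 35, leaving 3 seats).
Remainders in descending order: Beta 0.9960, Alpha 0.9564, Zeta 0.4486, Epsilon 0.3633, Delta 0.1925, Gamma 0.0431.
The surplus seats go to Beta, Alpha, Zeta.

Alpha=4, Beta=8, Gamma=12, Delta=4, Epsilon=7, Zeta=3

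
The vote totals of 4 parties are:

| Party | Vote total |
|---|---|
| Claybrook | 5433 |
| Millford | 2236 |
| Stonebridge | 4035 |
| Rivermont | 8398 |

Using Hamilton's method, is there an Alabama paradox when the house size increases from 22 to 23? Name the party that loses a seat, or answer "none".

Millford

At 22 seats: Claybrook 6, Millford 3, Stonebridge 4, Rivermont 9.
At 23 seats: Claybrook 6, Millford 2, Stonebridge 5, Rivermont 10.
Millford drops from 3 to 2.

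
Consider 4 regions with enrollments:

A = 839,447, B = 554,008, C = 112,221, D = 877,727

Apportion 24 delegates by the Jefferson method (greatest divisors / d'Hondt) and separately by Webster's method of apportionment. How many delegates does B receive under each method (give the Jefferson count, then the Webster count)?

Jefferson: A 9, B 5, C 1, D 9.
Webster: A 8, B 6, C 1, D 9.
B gets 5 under Jefferson and 6 under Webster.

5 and 6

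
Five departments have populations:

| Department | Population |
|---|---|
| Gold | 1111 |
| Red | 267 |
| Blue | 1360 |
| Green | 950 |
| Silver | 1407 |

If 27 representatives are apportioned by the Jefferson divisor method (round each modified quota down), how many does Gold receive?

6

Standard divisor 5095/27 ≈ 188.704; standard quotas: Gold 5.888, Red 1.415, Blue 7.207, Green 5.034, Silver 7.456.
Rounding down gives 5, 1, 7, 5, 7 = 25 seats, so the divisor must be adjusted.
With modified divisor 173: modified quotas Gold 6.422, Red 1.543, Blue 7.861, Green 5.491, Silver 8.133.
Rounding down: Gold 6, Red 1, Blue 7, Green 5, Silver 8 (total 27).
Gold receives 6.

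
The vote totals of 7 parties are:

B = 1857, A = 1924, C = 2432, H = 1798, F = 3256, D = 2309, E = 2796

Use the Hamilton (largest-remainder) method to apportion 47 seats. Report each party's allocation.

Total 16372; standard divisor 16372/47 ≈ 348.34.
Standard quotas: B 5.331, A 5.523, C 6.982, H 5.162, F 9.347, D 6.629, E 8.027.
Lower quotas: B 5, A 5, C 6, H 5, F 9, D 6, E 8 (sum 44, leaving 3 seats).
Remainders in descending order: C 0.982, D 0.629, A 0.523, F 0.347, B 0.331, H 0.162, E 0.027.
The surplus seats go to C, D, A.

B=5, A=6, C=7, H=5, F=9, D=7, E=8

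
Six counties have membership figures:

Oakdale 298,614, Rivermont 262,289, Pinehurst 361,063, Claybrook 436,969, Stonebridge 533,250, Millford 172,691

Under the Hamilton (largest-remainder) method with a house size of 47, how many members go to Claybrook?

Standard divisor: 2064876 ÷ 47 ≈ 43933.532.
Standard quotas: Oakdale 6.7969, Rivermont 5.9701, Pinehurst 8.2184, Claybrook 9.9461, Stonebridge 12.1377, Millford 3.9307.
Lower quotas: Oakdale 6, Rivermont 5, Pinehurst 8, Claybrook 9, Stonebridge 12, Millford 3 (sum 43, leaving 4 seats).
Remainders in descending order: Rivermont 0.9701, Claybrook 0.9461, Millford 0.9307, Oakdale 0.7969, Pinehurst 0.2184, Stonebridge 0.1377.
The surplus seats go to Rivermont, Claybrook, Millford, Oakdale.
Claybrook receives 10.

10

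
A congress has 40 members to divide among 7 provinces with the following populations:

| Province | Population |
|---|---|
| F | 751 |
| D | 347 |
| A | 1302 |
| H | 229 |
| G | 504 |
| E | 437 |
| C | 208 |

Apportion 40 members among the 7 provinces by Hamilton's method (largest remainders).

F 8, D 4, A 14, H 2, G 5, E 5, C 2

The standard divisor is 3778/40 ≈ 94.45.
Standard quotas: F 7.951, D 3.674, A 13.785, H 2.425, G 5.336, E 4.627, C 2.202.
Lower quotas: F 7, D 3, A 13, H 2, G 5, E 4, C 2 (sum 36, leaving 4 seats).
Remainders in descending order: F 0.951, A 0.785, D 0.674, E 0.627, H 0.425, G 0.336, C 0.202.
The surplus seats go to F, A, D, E.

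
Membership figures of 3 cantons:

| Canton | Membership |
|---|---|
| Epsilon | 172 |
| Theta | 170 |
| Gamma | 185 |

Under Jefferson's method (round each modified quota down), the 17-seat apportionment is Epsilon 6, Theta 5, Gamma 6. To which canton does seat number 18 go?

Priority for the next seat is population ÷ (current seats + 1).
Priorities: Epsilon 24.571, Theta 28.333, Gamma 26.429.
Highest priority: Theta.

Theta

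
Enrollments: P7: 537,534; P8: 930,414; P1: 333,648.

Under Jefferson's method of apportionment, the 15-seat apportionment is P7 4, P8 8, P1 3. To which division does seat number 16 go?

P7

Priority for the next seat is population ÷ (current seats + 1).
Priorities: P7 107506.800, P8 103379.333, P1 83412.000.
Highest priority: P7.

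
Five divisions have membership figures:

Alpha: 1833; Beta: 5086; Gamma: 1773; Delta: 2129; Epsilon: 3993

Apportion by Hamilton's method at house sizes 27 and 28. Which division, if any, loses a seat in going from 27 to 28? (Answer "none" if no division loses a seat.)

At 27 seats: Alpha 4, Beta 9, Gamma 3, Delta 4, Epsilon 7.
At 28 seats: Alpha 3, Beta 10, Gamma 3, Delta 4, Epsilon 8.
Alpha drops from 4 to 3.

Alpha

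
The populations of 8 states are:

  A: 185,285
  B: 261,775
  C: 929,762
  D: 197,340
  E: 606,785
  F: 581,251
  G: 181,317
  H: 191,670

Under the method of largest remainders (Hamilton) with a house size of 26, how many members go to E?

The standard divisor is 3135185/26 ≈ 120584.038.
Standard quotas: A 1.5366, B 2.1709, C 7.7105, D 1.6365, E 5.0321, F 4.8203, G 1.5037, H 1.5895.
Lower quotas: A 1, B 2, C 7, D 1, E 5, F 4, G 1, H 1 (sum 22, leaving 4 seats).
Remainders in descending order: F 0.8203, C 0.7105, D 0.6365, H 0.5895, A 0.5366, G 0.5037, B 0.1709, E 0.0321.
The surplus seats go to F, C, D, H.
E receives 5.

5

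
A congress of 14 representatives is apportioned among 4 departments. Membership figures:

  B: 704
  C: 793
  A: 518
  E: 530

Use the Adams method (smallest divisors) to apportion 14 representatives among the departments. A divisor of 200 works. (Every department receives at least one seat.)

With modified divisor 200: modified quotas B 3.520, C 3.965, A 2.590, E 2.650.
Rounding up: B 4, C 4, A 3, E 3 (total 14).

B 4, C 4, A 3, E 3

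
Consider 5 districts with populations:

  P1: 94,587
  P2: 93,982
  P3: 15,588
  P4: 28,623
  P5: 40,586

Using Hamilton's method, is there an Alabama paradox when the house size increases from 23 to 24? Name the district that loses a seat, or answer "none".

At 23 seats: P1 8, P2 8, P3 1, P4 2, P5 4.
At 24 seats: P1 8, P2 8, P3 1, P4 3, P5 4.
No district's allocation decreased.

none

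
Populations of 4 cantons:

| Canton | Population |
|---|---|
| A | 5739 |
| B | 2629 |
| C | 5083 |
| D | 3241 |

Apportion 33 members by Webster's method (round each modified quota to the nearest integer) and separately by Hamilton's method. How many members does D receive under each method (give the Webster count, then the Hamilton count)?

6 and 7

Webster: A 12, B 5, C 10, D 6.
Hamilton: A 11, B 5, C 10, D 7.
D gets 6 under Webster and 7 under Hamilton.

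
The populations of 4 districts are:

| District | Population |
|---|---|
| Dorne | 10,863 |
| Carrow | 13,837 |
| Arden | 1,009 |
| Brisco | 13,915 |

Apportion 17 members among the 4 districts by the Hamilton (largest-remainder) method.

The standard divisor is 39624/17 ≈ 2330.824.
Standard quotas: Dorne 4.6606, Carrow 5.9365, Arden 0.4329, Brisco 5.9700.
Lower quotas: Dorne 4, Carrow 5, Arden 0, Brisco 5 (sum 14, leaving 3 seats).
Remainders in descending order: Brisco 0.9700, Carrow 0.9365, Dorne 0.6606, Arden 0.4329.
The surplus seats go to Brisco, Carrow, Dorne.

Dorne=5, Carrow=6, Arden=0, Brisco=6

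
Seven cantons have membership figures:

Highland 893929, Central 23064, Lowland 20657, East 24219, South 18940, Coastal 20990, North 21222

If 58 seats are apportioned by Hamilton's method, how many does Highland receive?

51

Total 1023021; standard divisor 1023021/58 ≈ 17638.293.
Standard quotas: Highland 50.6812, Central 1.3076, Lowland 1.1711, East 1.3731, South 1.0738, Coastal 1.1900, North 1.2032.
Lower quotas: Highland 50, Central 1, Lowland 1, East 1, South 1, Coastal 1, North 1 (sum 56, leaving 2 seats).
Remainders in descending order: Highland 0.6812, East 0.3731, Central 0.3076, North 0.2032, Coastal 0.1900, Lowland 0.1711, South 0.0738.
The surplus seats go to Highland, East.
Highland receives 51.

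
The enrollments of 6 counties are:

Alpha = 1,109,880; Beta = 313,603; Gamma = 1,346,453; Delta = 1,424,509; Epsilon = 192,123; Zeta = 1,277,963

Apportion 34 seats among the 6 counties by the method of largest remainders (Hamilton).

Total 5664531; standard divisor 5664531/34 ≈ 166603.853.
Standard quotas: Alpha 6.6618, Beta 1.8823, Gamma 8.0818, Delta 8.5503, Epsilon 1.1532, Zeta 7.6707.
Lower quotas: Alpha 6, Beta 1, Gamma 8, Delta 8, Epsilon 1, Zeta 7 (sum 31, leaving 3 seats).
Remainders in descending order: Beta 0.8823, Zeta 0.6707, Alpha 0.6618, Delta 0.5503, Epsilon 0.1532, Gamma 0.0818.
The surplus seats go to Beta, Zeta, Alpha.

Alpha=7, Beta=2, Gamma=8, Delta=8, Epsilon=1, Zeta=8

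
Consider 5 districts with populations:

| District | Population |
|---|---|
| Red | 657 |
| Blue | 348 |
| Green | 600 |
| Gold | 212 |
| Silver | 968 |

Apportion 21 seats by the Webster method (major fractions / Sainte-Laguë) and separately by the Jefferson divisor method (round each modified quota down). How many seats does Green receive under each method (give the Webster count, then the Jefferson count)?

Webster: Red 5, Blue 3, Green 4, Gold 2, Silver 7.
Jefferson: Red 5, Blue 2, Green 5, Gold 1, Silver 8.
Green gets 4 under Webster and 5 under Jefferson.

4 and 5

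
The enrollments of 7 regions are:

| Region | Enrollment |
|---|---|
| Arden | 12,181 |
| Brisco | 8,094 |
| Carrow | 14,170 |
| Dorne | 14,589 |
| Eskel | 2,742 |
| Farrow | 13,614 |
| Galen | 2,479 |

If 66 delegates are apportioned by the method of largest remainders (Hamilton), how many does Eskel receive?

The standard divisor is 67869/66 ≈ 1028.318.
Standard quotas: Arden 11.8456, Brisco 7.8711, Carrow 13.7798, Dorne 14.1872, Eskel 2.6665, Farrow 13.2391, Galen 2.4107.
Lower quotas: Arden 11, Brisco 7, Carrow 13, Dorne 14, Eskel 2, Farrow 13, Galen 2 (sum 62, leaving 4 seats).
Remainders in descending order: Brisco 0.8711, Arden 0.8456, Carrow 0.7798, Eskel 0.6665, Galen 0.4107, Farrow 0.2391, Dorne 0.1872.
The surplus seats go to Brisco, Arden, Carrow, Eskel.
Eskel receives 3.

3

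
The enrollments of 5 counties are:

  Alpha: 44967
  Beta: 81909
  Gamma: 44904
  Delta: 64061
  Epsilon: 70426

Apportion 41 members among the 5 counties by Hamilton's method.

Alpha 6, Beta 11, Gamma 6, Delta 9, Epsilon 9

The standard divisor is 306267/41 ≈ 7469.927.
Standard quotas: Alpha 6.0197, Beta 10.9652, Gamma 6.0113, Delta 8.5759, Epsilon 9.4279.
Lower quotas: Alpha 6, Beta 10, Gamma 6, Delta 8, Epsilon 9 (sum 39, leaving 2 seats).
Remainders in descending order: Beta 0.9652, Delta 0.5759, Epsilon 0.4279, Alpha 0.0197, Gamma 0.0113.
Largest remainders: Beta, Delta receive the extra seats.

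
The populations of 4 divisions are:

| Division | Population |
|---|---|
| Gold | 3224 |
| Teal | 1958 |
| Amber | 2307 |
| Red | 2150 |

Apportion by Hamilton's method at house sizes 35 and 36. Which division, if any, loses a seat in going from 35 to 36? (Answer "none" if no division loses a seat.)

At 35 seats: Gold 12, Teal 7, Amber 8, Red 8.
At 36 seats: Gold 12, Teal 7, Amber 9, Red 8.
No division's allocation decreased.

none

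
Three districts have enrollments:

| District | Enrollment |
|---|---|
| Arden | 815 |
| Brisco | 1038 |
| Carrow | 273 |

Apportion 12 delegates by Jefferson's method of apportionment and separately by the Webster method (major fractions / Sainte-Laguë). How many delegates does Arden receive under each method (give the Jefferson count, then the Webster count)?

5 and 4

Jefferson: Arden 5, Brisco 6, Carrow 1.
Webster: Arden 4, Brisco 6, Carrow 2.
Arden gets 5 under Jefferson and 4 under Webster.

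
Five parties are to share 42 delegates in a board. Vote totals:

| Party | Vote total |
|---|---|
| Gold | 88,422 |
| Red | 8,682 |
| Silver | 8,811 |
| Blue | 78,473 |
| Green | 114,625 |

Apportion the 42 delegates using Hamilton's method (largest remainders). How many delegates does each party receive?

Standard divisor: 299013 ÷ 42 ≈ 7119.357.
Standard quotas: Gold 12.4199, Red 1.2195, Silver 1.2376, Blue 11.0225, Green 16.1005.
Lower quotas: Gold 12, Red 1, Silver 1, Blue 11, Green 16 (sum 41, leaving 1 seat).
Remainders in descending order: Gold 0.4199, Silver 0.2376, Red 0.2195, Green 0.1005, Blue 0.0225.
The surplus seat goes to Gold.

Gold 13; Red 1; Silver 1; Blue 11; Green 16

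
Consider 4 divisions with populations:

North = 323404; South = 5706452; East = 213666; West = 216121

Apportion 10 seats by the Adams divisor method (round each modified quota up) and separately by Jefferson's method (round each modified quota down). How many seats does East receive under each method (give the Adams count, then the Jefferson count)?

Adams: North 1, South 7, East 1, West 1.
Jefferson: North 0, South 10, East 0, West 0.
East gets 1 under Adams and 0 under Jefferson.

1 and 0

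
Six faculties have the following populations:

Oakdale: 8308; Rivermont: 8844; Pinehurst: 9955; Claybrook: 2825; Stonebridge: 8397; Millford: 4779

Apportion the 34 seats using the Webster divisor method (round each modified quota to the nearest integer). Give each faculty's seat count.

Oakdale 6, Rivermont 7, Pinehurst 8, Claybrook 2, Stonebridge 7, Millford 4

Standard divisor 43108/34 ≈ 1267.882; standard quotas: Oakdale 6.553, Rivermont 6.975, Pinehurst 7.852, Claybrook 2.228, Stonebridge 6.623, Millford 3.769.
Rounding to the nearest integer gives 7, 7, 8, 2, 7, 4 = 35 seats, so the divisor must be adjusted.
With modified divisor 1285: modified quotas Oakdale 6.465, Rivermont 6.882, Pinehurst 7.747, Claybrook 2.198, Stonebridge 6.535, Millford 3.719.
Rounding to the nearest integer: Oakdale 6, Rivermont 7, Pinehurst 8, Claybrook 2, Stonebridge 7, Millford 4 (total 34).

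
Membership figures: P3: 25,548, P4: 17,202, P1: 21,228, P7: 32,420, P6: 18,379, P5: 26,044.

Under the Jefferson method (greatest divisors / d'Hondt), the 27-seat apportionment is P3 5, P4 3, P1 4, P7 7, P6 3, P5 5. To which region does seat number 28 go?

P6

Priority for the next seat is population ÷ (current seats + 1).
Priorities: P3 4258.000, P4 4300.500, P1 4245.600, P7 4052.500, P6 4594.750, P5 4340.667.
Highest priority: P6.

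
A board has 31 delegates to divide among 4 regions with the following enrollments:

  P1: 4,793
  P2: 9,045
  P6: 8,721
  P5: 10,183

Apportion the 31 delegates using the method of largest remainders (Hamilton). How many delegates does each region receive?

The standard divisor is 32742/31 ≈ 1056.194.
Standard quotas: P1 4.5380, P2 8.5638, P6 8.2570, P5 9.6412.
Lower quotas: P1 4, P2 8, P6 8, P5 9 (sum 29, leaving 2 seats).
Remainders in descending order: P5 0.6412, P2 0.5638, P1 0.5380, P6 0.2570.
Largest remainders: P5, P2 receive the extra seats.

P1 4, P2 9, P6 8, P5 10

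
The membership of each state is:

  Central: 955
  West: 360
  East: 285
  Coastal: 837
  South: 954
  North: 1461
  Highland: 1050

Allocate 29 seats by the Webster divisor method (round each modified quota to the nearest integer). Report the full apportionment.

Central: 5; West: 2; East: 1; Coastal: 4; South: 5; North: 7; Highland: 5

Standard divisor 5902/29 ≈ 203.517; standard quotas: Central 4.692, West 1.769, East 1.400, Coastal 4.113, South 4.688, North 7.179, Highland 5.159.
Rounding to the nearest integer gives Central 5, West 2, East 1, Coastal 4, South 5, North 7, Highland 5 — total 29, matching the house size, so no adjustment is needed.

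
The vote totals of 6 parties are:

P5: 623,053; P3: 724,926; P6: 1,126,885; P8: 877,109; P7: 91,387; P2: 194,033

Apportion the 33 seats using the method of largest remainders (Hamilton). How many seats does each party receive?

P5=6; P3=6; P6=10; P8=8; P7=1; P2=2

Standard divisor: 3637393 ÷ 33 ≈ 110224.03.
Standard quotas: P5 5.6526, P3 6.5768, P6 10.2236, P8 7.9575, P7 0.8291, P2 1.7604.
Lower quotas: P5 5, P3 6, P6 10, P8 7, P7 0, P2 1 (sum 29, leaving 4 seats).
Remainders in descending order: P8 0.9575, P7 0.8291, P2 0.7604, P5 0.6526, P3 0.5768, P6 0.2236.
Largest remainders: P8, P7, P2, P5 receive the extra seats.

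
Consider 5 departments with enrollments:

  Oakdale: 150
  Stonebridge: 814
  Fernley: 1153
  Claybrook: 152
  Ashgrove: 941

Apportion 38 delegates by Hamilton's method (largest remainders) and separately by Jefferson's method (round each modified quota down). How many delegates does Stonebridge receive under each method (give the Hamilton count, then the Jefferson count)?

9 and 10

Hamilton: Oakdale 2, Stonebridge 9, Fernley 14, Claybrook 2, Ashgrove 11.
Jefferson: Oakdale 1, Stonebridge 10, Fernley 14, Claybrook 1, Ashgrove 12.
Stonebridge gets 9 under Hamilton and 10 under Jefferson.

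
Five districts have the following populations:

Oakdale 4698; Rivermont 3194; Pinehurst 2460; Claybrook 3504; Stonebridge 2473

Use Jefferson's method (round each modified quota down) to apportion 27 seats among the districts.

Oakdale 8, Rivermont 5, Pinehurst 4, Claybrook 6, Stonebridge 4

Standard divisor 16329/27 ≈ 604.778; standard quotas: Oakdale 7.768, Rivermont 5.281, Pinehurst 4.068, Claybrook 5.794, Stonebridge 4.089.
Rounding down gives 7, 5, 4, 5, 4 = 25 seats, so the divisor must be adjusted.
With modified divisor 560: modified quotas Oakdale 8.389, Rivermont 5.704, Pinehurst 4.393, Claybrook 6.257, Stonebridge 4.416.
Rounding down: Oakdale 8, Rivermont 5, Pinehurst 4, Claybrook 6, Stonebridge 4 (total 27).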